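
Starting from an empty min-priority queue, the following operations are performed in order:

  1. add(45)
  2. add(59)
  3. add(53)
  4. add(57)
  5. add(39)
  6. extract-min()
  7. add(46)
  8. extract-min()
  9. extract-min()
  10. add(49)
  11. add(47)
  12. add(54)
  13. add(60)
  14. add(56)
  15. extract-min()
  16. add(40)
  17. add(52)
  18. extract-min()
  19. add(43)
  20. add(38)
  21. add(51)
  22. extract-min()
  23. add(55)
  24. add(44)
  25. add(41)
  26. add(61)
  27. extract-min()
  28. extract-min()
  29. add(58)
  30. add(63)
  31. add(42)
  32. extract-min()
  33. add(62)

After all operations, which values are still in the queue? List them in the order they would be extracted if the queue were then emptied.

insert 45 → {45}
insert 59 → {45, 59}
insert 53 → {45, 53, 59}
insert 57 → {45, 53, 57, 59}
insert 39 → {39, 45, 53, 57, 59}
extract-min → 39; now {45, 53, 57, 59}
insert 46 → {45, 46, 53, 57, 59}
extract-min → 45; now {46, 53, 57, 59}
extract-min → 46; now {53, 57, 59}
insert 49 → {49, 53, 57, 59}
insert 47 → {47, 49, 53, 57, 59}
insert 54 → {47, 49, 53, 54, 57, 59}
insert 60 → {47, 49, 53, 54, 57, 59, 60}
insert 56 → {47, 49, 53, 54, 56, 57, 59, 60}
extract-min → 47; now {49, 53, 54, 56, 57, 59, 60}
insert 40 → {40, 49, 53, 54, 56, 57, 59, 60}
insert 52 → {40, 49, 52, 53, 54, 56, 57, 59, 60}
extract-min → 40; now {49, 52, 53, 54, 56, 57, 59, 60}
insert 43 → {43, 49, 52, 53, 54, 56, 57, 59, 60}
insert 38 → {38, 43, 49, 52, 53, 54, 56, 57, 59, 60}
insert 51 → {38, 43, 49, 51, 52, 53, 54, 56, 57, 59, 60}
extract-min → 38; now {43, 49, 51, 52, 53, 54, 56, 57, 59, 60}
insert 55 → {43, 49, 51, 52, 53, 54, 55, 56, 57, 59, 60}
insert 44 → {43, 44, 49, 51, 52, 53, 54, 55, 56, 57, 59, 60}
insert 41 → {41, 43, 44, 49, 51, 52, 53, 54, 55, 56, 57, 59, 60}
insert 61 → {41, 43, 44, 49, 51, 52, 53, 54, 55, 56, 57, 59, 60, 61}
extract-min → 41; now {43, 44, 49, 51, 52, 53, 54, 55, 56, 57, 59, 60, 61}
extract-min → 43; now {44, 49, 51, 52, 53, 54, 55, 56, 57, 59, 60, 61}
insert 58 → {44, 49, 51, 52, 53, 54, 55, 56, 57, 58, 59, 60, 61}
insert 63 → {44, 49, 51, 52, 53, 54, 55, 56, 57, 58, 59, 60, 61, 63}
insert 42 → {42, 44, 49, 51, 52, 53, 54, 55, 56, 57, 58, 59, 60, 61, 63}
extract-min → 42; now {44, 49, 51, 52, 53, 54, 55, 56, 57, 58, 59, 60, 61, 63}
insert 62 → {44, 49, 51, 52, 53, 54, 55, 56, 57, 58, 59, 60, 61, 62, 63}

44 → 49 → 51 → 52 → 53 → 54 → 55 → 56 → 57 → 58 → 59 → 60 → 61 → 62 → 63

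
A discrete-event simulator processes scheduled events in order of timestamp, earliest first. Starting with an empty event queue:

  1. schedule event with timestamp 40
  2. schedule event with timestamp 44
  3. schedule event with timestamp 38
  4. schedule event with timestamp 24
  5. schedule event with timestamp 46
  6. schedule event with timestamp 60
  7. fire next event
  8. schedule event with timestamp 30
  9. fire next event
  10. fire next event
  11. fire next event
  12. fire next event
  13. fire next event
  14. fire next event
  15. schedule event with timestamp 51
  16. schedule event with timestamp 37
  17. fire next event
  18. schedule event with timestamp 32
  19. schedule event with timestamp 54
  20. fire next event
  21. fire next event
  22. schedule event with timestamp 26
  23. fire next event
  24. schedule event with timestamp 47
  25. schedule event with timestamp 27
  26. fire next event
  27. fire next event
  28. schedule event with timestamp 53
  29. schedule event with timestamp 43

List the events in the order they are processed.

24, 30, 38, 40, 44, 46, 60, 37, 32, 51, 26, 27, 47

insert 40 → {40}
insert 44 → {40, 44}
insert 38 → {38, 40, 44}
insert 24 → {24, 38, 40, 44}
insert 46 → {24, 38, 40, 44, 46}
insert 60 → {24, 38, 40, 44, 46, 60}
fire next event → 24; now {38, 40, 44, 46, 60}
insert 30 → {30, 38, 40, 44, 46, 60}
fire next event → 30; now {38, 40, 44, 46, 60}
fire next event → 38; now {40, 44, 46, 60}
fire next event → 40; now {44, 46, 60}
fire next event → 44; now {46, 60}
fire next event → 46; now {60}
fire next event → 60; now {}
insert 51 → {51}
insert 37 → {37, 51}
fire next event → 37; now {51}
insert 32 → {32, 51}
insert 54 → {32, 51, 54}
fire next event → 32; now {51, 54}
fire next event → 51; now {54}
insert 26 → {26, 54}
fire next event → 26; now {54}
insert 47 → {47, 54}
insert 27 → {27, 47, 54}
fire next event → 27; now {47, 54}
fire next event → 47; now {54}
insert 53 → {53, 54}
insert 43 → {43, 53, 54}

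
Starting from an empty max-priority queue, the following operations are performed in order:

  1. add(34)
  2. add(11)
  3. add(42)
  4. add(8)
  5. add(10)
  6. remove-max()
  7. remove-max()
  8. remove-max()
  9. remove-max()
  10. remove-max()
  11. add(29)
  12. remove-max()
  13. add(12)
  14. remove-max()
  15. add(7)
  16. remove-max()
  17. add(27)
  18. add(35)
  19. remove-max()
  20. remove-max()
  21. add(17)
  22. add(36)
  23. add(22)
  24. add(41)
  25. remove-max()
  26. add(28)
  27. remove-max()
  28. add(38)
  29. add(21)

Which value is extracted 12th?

36

insert 34 → {34}
insert 11 → {34, 11}
insert 42 → {42, 34, 11}
insert 8 → {42, 34, 11, 8}
insert 10 → {42, 34, 11, 10, 8}
remove-max → 42; now {34, 11, 10, 8}
remove-max → 34; now {11, 10, 8}
remove-max → 11; now {10, 8}
remove-max → 10; now {8}
remove-max → 8; now {}
insert 29 → {29}
remove-max → 29; now {}
insert 12 → {12}
remove-max → 12; now {}
insert 7 → {7}
remove-max → 7; now {}
insert 27 → {27}
insert 35 → {35, 27}
remove-max → 35; now {27}
remove-max → 27; now {}
insert 17 → {17}
insert 36 → {36, 17}
insert 22 → {36, 22, 17}
insert 41 → {41, 36, 22, 17}
remove-max → 41; now {36, 22, 17}
insert 28 → {36, 28, 22, 17}
remove-max → 36; now {28, 22, 17}
insert 38 → {38, 28, 22, 17}
insert 21 → {38, 28, 22, 21, 17}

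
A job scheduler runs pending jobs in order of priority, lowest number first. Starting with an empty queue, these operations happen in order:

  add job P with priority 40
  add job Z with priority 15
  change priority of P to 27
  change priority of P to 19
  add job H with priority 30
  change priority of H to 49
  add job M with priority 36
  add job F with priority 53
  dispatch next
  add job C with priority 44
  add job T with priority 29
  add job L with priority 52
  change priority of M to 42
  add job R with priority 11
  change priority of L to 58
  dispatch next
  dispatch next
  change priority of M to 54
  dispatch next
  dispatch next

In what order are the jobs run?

Z → R → P → T → C

add P (priority 40) → {P:40}
add Z (priority 15) → {Z:15, P:40}
update P to priority 27 → {Z:15, P:27}
update P to priority 19 → {Z:15, P:19}
add H (priority 30) → {Z:15, P:19, H:30}
update H to priority 49 → {Z:15, P:19, H:49}
add M (priority 36) → {Z:15, P:19, M:36, H:49}
add F (priority 53) → {Z:15, P:19, M:36, H:49, F:53}
dispatch next → Z; now {P:19, M:36, H:49, F:53}
add C (priority 44) → {P:19, M:36, C:44, H:49, F:53}
add T (priority 29) → {P:19, T:29, M:36, C:44, H:49, F:53}
add L (priority 52) → {P:19, T:29, M:36, C:44, H:49, L:52, F:53}
update M to priority 42 → {P:19, T:29, M:42, C:44, H:49, L:52, F:53}
add R (priority 11) → {R:11, P:19, T:29, M:42, C:44, H:49, L:52, F:53}
update L to priority 58 → {R:11, P:19, T:29, M:42, C:44, H:49, F:53, L:58}
dispatch next → R; now {P:19, T:29, M:42, C:44, H:49, F:53, L:58}
dispatch next → P; now {T:29, M:42, C:44, H:49, F:53, L:58}
update M to priority 54 → {T:29, C:44, H:49, F:53, M:54, L:58}
dispatch next → T; now {C:44, H:49, F:53, M:54, L:58}
dispatch next → C; now {H:49, F:53, M:54, L:58}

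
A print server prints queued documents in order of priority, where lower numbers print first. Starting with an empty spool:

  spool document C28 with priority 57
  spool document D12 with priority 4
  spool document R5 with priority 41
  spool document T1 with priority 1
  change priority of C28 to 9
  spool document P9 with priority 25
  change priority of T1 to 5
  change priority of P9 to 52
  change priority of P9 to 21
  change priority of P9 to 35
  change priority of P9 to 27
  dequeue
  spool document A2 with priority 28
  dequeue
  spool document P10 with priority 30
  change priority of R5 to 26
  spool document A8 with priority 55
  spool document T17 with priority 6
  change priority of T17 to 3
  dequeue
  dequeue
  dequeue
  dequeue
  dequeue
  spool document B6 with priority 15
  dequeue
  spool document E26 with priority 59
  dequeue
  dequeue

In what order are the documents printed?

add C28 (priority 57) → {C28:57}
add D12 (priority 4) → {D12:4, C28:57}
add R5 (priority 41) → {D12:4, R5:41, C28:57}
add T1 (priority 1) → {T1:1, D12:4, R5:41, C28:57}
update C28 to priority 9 → {T1:1, D12:4, C28:9, R5:41}
add P9 (priority 25) → {T1:1, D12:4, C28:9, P9:25, R5:41}
update T1 to priority 5 → {D12:4, T1:5, C28:9, P9:25, R5:41}
update P9 to priority 52 → {D12:4, T1:5, C28:9, R5:41, P9:52}
update P9 to priority 21 → {D12:4, T1:5, C28:9, P9:21, R5:41}
update P9 to priority 35 → {D12:4, T1:5, C28:9, P9:35, R5:41}
update P9 to priority 27 → {D12:4, T1:5, C28:9, P9:27, R5:41}
dequeue → D12; now {T1:5, C28:9, P9:27, R5:41}
add A2 (priority 28) → {T1:5, C28:9, P9:27, A2:28, R5:41}
dequeue → T1; now {C28:9, P9:27, A2:28, R5:41}
add P10 (priority 30) → {C28:9, P9:27, A2:28, P10:30, R5:41}
update R5 to priority 26 → {C28:9, R5:26, P9:27, A2:28, P10:30}
add A8 (priority 55) → {C28:9, R5:26, P9:27, A2:28, P10:30, A8:55}
add T17 (priority 6) → {T17:6, C28:9, R5:26, P9:27, A2:28, P10:30, A8:55}
update T17 to priority 3 → {T17:3, C28:9, R5:26, P9:27, A2:28, P10:30, A8:55}
dequeue → T17; now {C28:9, R5:26, P9:27, A2:28, P10:30, A8:55}
dequeue → C28; now {R5:26, P9:27, A2:28, P10:30, A8:55}
dequeue → R5; now {P9:27, A2:28, P10:30, A8:55}
dequeue → P9; now {A2:28, P10:30, A8:55}
dequeue → A2; now {P10:30, A8:55}
add B6 (priority 15) → {B6:15, P10:30, A8:55}
dequeue → B6; now {P10:30, A8:55}
add E26 (priority 59) → {P10:30, A8:55, E26:59}
dequeue → P10; now {A8:55, E26:59}
dequeue → A8; now {E26:59}

D12, T1, T17, C28, R5, P9, A2, B6, P10, A8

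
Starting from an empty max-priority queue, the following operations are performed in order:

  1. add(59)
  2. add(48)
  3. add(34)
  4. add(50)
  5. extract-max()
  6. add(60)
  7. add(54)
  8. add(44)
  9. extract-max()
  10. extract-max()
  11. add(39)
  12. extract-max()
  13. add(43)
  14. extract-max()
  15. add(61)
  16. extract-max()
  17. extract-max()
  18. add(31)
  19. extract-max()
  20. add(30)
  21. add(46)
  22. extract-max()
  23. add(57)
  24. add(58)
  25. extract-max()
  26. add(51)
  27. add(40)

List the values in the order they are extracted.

insert 59 → {59}
insert 48 → {59, 48}
insert 34 → {59, 48, 34}
insert 50 → {59, 50, 48, 34}
extract-max → 59; now {50, 48, 34}
insert 60 → {60, 50, 48, 34}
insert 54 → {60, 54, 50, 48, 34}
insert 44 → {60, 54, 50, 48, 44, 34}
extract-max → 60; now {54, 50, 48, 44, 34}
extract-max → 54; now {50, 48, 44, 34}
insert 39 → {50, 48, 44, 39, 34}
extract-max → 50; now {48, 44, 39, 34}
insert 43 → {48, 44, 43, 39, 34}
extract-max → 48; now {44, 43, 39, 34}
insert 61 → {61, 44, 43, 39, 34}
extract-max → 61; now {44, 43, 39, 34}
extract-max → 44; now {43, 39, 34}
insert 31 → {43, 39, 34, 31}
extract-max → 43; now {39, 34, 31}
insert 30 → {39, 34, 31, 30}
insert 46 → {46, 39, 34, 31, 30}
extract-max → 46; now {39, 34, 31, 30}
insert 57 → {57, 39, 34, 31, 30}
insert 58 → {58, 57, 39, 34, 31, 30}
extract-max → 58; now {57, 39, 34, 31, 30}
insert 51 → {57, 51, 39, 34, 31, 30}
insert 40 → {57, 51, 40, 39, 34, 31, 30}

[59, 60, 54, 50, 48, 61, 44, 43, 46, 58]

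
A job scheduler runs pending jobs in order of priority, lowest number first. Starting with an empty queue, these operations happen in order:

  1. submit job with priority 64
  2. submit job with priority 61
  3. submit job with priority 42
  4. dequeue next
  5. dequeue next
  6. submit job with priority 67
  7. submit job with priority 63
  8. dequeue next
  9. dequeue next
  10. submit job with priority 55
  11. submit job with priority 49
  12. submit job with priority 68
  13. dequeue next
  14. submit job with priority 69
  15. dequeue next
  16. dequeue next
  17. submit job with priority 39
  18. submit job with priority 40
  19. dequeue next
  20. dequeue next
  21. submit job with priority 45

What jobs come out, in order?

[42, 61, 63, 64, 49, 55, 67, 39, 40]

insert 64 → {64}
insert 61 → {61, 64}
insert 42 → {42, 61, 64}
dequeue next → 42; now {61, 64}
dequeue next → 61; now {64}
insert 67 → {64, 67}
insert 63 → {63, 64, 67}
dequeue next → 63; now {64, 67}
dequeue next → 64; now {67}
insert 55 → {55, 67}
insert 49 → {49, 55, 67}
insert 68 → {49, 55, 67, 68}
dequeue next → 49; now {55, 67, 68}
insert 69 → {55, 67, 68, 69}
dequeue next → 55; now {67, 68, 69}
dequeue next → 67; now {68, 69}
insert 39 → {39, 68, 69}
insert 40 → {39, 40, 68, 69}
dequeue next → 39; now {40, 68, 69}
dequeue next → 40; now {68, 69}
insert 45 → {45, 68, 69}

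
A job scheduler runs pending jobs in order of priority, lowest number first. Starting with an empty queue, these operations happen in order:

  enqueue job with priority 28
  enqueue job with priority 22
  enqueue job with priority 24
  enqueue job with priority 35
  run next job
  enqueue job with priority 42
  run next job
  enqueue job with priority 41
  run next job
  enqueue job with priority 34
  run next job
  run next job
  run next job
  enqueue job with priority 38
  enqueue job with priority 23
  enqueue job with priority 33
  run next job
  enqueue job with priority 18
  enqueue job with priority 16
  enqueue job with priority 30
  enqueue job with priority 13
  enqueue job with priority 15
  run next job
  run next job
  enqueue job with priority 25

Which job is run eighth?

insert 28 → {28}
insert 22 → {22, 28}
insert 24 → {22, 24, 28}
insert 35 → {22, 24, 28, 35}
run next job → 22; now {24, 28, 35}
insert 42 → {24, 28, 35, 42}
run next job → 24; now {28, 35, 42}
insert 41 → {28, 35, 41, 42}
run next job → 28; now {35, 41, 42}
insert 34 → {34, 35, 41, 42}
run next job → 34; now {35, 41, 42}
run next job → 35; now {41, 42}
run next job → 41; now {42}
insert 38 → {38, 42}
insert 23 → {23, 38, 42}
insert 33 → {23, 33, 38, 42}
run next job → 23; now {33, 38, 42}
insert 18 → {18, 33, 38, 42}
insert 16 → {16, 18, 33, 38, 42}
insert 30 → {16, 18, 30, 33, 38, 42}
insert 13 → {13, 16, 18, 30, 33, 38, 42}
insert 15 → {13, 15, 16, 18, 30, 33, 38, 42}
run next job → 13; now {15, 16, 18, 30, 33, 38, 42}
run next job → 15; now {16, 18, 30, 33, 38, 42}
insert 25 → {16, 18, 25, 30, 33, 38, 42}

13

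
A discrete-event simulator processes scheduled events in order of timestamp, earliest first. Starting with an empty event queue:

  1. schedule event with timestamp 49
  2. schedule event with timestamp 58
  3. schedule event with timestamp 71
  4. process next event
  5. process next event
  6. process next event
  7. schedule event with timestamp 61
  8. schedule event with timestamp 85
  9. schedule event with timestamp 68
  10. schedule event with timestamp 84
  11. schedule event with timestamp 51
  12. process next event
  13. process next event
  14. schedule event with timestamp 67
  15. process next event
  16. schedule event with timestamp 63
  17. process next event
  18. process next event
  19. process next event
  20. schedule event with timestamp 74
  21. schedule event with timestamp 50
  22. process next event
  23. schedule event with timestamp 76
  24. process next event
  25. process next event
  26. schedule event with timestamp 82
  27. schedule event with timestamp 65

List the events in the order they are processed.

49 → 58 → 71 → 51 → 61 → 67 → 63 → 68 → 84 → 50 → 74 → 76

insert 49 → {49}
insert 58 → {49, 58}
insert 71 → {49, 58, 71}
process next event → 49; now {58, 71}
process next event → 58; now {71}
process next event → 71; now {}
insert 61 → {61}
insert 85 → {61, 85}
insert 68 → {61, 68, 85}
insert 84 → {61, 68, 84, 85}
insert 51 → {51, 61, 68, 84, 85}
process next event → 51; now {61, 68, 84, 85}
process next event → 61; now {68, 84, 85}
insert 67 → {67, 68, 84, 85}
process next event → 67; now {68, 84, 85}
insert 63 → {63, 68, 84, 85}
process next event → 63; now {68, 84, 85}
process next event → 68; now {84, 85}
process next event → 84; now {85}
insert 74 → {74, 85}
insert 50 → {50, 74, 85}
process next event → 50; now {74, 85}
insert 76 → {74, 76, 85}
process next event → 74; now {76, 85}
process next event → 76; now {85}
insert 82 → {82, 85}
insert 65 → {65, 82, 85}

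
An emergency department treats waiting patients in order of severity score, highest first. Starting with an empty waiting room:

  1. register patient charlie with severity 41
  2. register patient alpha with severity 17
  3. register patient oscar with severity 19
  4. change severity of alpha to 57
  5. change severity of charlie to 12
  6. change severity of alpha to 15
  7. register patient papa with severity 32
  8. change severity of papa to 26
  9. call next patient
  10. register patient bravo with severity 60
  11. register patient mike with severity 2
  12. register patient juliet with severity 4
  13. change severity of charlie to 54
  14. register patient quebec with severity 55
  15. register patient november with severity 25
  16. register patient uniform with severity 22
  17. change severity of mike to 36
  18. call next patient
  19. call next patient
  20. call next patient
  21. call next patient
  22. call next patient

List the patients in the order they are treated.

[papa, bravo, quebec, charlie, mike, november]

add charlie (severity 41) → {charlie:41}
add alpha (severity 17) → {charlie:41, alpha:17}
add oscar (severity 19) → {charlie:41, oscar:19, alpha:17}
update alpha to severity 57 → {alpha:57, charlie:41, oscar:19}
update charlie to severity 12 → {alpha:57, oscar:19, charlie:12}
update alpha to severity 15 → {oscar:19, alpha:15, charlie:12}
add papa (severity 32) → {papa:32, oscar:19, alpha:15, charlie:12}
update papa to severity 26 → {papa:26, oscar:19, alpha:15, charlie:12}
call next patient → papa; now {oscar:19, alpha:15, charlie:12}
add bravo (severity 60) → {bravo:60, oscar:19, alpha:15, charlie:12}
add mike (severity 2) → {bravo:60, oscar:19, alpha:15, charlie:12, mike:2}
add juliet (severity 4) → {bravo:60, oscar:19, alpha:15, charlie:12, juliet:4, mike:2}
update charlie to severity 54 → {bravo:60, charlie:54, oscar:19, alpha:15, juliet:4, mike:2}
add quebec (severity 55) → {bravo:60, quebec:55, charlie:54, oscar:19, alpha:15, juliet:4, mike:2}
add november (severity 25) → {bravo:60, quebec:55, charlie:54, november:25, oscar:19, alpha:15, juliet:4, mike:2}
add uniform (severity 22) → {bravo:60, quebec:55, charlie:54, november:25, uniform:22, oscar:19, alpha:15, juliet:4, mike:2}
update mike to severity 36 → {bravo:60, quebec:55, charlie:54, mike:36, november:25, uniform:22, oscar:19, alpha:15, juliet:4}
call next patient → bravo; now {quebec:55, charlie:54, mike:36, november:25, uniform:22, oscar:19, alpha:15, juliet:4}
call next patient → quebec; now {charlie:54, mike:36, november:25, uniform:22, oscar:19, alpha:15, juliet:4}
call next patient → charlie; now {mike:36, november:25, uniform:22, oscar:19, alpha:15, juliet:4}
call next patient → mike; now {november:25, uniform:22, oscar:19, alpha:15, juliet:4}
call next patient → november; now {uniform:22, oscar:19, alpha:15, juliet:4}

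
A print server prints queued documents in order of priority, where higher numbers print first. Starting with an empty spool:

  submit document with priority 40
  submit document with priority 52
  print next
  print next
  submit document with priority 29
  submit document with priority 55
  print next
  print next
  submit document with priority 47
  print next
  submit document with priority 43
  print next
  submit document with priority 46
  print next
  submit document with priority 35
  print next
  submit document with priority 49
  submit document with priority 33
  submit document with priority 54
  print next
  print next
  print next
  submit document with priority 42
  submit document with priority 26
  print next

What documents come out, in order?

insert 40 → {40}
insert 52 → {52, 40}
print next → 52; now {40}
print next → 40; now {}
insert 29 → {29}
insert 55 → {55, 29}
print next → 55; now {29}
print next → 29; now {}
insert 47 → {47}
print next → 47; now {}
insert 43 → {43}
print next → 43; now {}
insert 46 → {46}
print next → 46; now {}
insert 35 → {35}
print next → 35; now {}
insert 49 → {49}
insert 33 → {49, 33}
insert 54 → {54, 49, 33}
print next → 54; now {49, 33}
print next → 49; now {33}
print next → 33; now {}
insert 42 → {42}
insert 26 → {42, 26}
print next → 42; now {26}

[52, 40, 55, 29, 47, 43, 46, 35, 54, 49, 33, 42]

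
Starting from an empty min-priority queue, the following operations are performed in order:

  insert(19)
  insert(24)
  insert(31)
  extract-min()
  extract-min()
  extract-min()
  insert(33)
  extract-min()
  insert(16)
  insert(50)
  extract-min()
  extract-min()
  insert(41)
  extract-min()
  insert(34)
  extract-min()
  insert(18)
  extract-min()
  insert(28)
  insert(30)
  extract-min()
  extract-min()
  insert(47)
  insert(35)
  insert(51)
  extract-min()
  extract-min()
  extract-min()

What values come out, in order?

19 → 24 → 31 → 33 → 16 → 50 → 41 → 34 → 18 → 28 → 30 → 35 → 47 → 51

insert 19 → {19}
insert 24 → {19, 24}
insert 31 → {19, 24, 31}
extract-min → 19; now {24, 31}
extract-min → 24; now {31}
extract-min → 31; now {}
insert 33 → {33}
extract-min → 33; now {}
insert 16 → {16}
insert 50 → {16, 50}
extract-min → 16; now {50}
extract-min → 50; now {}
insert 41 → {41}
extract-min → 41; now {}
insert 34 → {34}
extract-min → 34; now {}
insert 18 → {18}
extract-min → 18; now {}
insert 28 → {28}
insert 30 → {28, 30}
extract-min → 28; now {30}
extract-min → 30; now {}
insert 47 → {47}
insert 35 → {35, 47}
insert 51 → {35, 47, 51}
extract-min → 35; now {47, 51}
extract-min → 47; now {51}
extract-min → 51; now {}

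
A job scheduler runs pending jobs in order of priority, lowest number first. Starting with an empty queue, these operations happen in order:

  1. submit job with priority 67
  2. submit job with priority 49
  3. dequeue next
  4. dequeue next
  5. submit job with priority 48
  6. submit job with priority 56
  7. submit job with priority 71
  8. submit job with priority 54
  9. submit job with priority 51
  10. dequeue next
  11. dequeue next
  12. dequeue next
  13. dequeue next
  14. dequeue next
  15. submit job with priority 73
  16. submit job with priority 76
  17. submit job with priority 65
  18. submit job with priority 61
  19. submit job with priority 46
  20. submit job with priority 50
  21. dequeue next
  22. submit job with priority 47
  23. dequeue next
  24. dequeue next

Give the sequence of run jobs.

[49, 67, 48, 51, 54, 56, 71, 46, 47, 50]

insert 67 → {67}
insert 49 → {49, 67}
dequeue next → 49; now {67}
dequeue next → 67; now {}
insert 48 → {48}
insert 56 → {48, 56}
insert 71 → {48, 56, 71}
insert 54 → {48, 54, 56, 71}
insert 51 → {48, 51, 54, 56, 71}
dequeue next → 48; now {51, 54, 56, 71}
dequeue next → 51; now {54, 56, 71}
dequeue next → 54; now {56, 71}
dequeue next → 56; now {71}
dequeue next → 71; now {}
insert 73 → {73}
insert 76 → {73, 76}
insert 65 → {65, 73, 76}
insert 61 → {61, 65, 73, 76}
insert 46 → {46, 61, 65, 73, 76}
insert 50 → {46, 50, 61, 65, 73, 76}
dequeue next → 46; now {50, 61, 65, 73, 76}
insert 47 → {47, 50, 61, 65, 73, 76}
dequeue next → 47; now {50, 61, 65, 73, 76}
dequeue next → 50; now {61, 65, 73, 76}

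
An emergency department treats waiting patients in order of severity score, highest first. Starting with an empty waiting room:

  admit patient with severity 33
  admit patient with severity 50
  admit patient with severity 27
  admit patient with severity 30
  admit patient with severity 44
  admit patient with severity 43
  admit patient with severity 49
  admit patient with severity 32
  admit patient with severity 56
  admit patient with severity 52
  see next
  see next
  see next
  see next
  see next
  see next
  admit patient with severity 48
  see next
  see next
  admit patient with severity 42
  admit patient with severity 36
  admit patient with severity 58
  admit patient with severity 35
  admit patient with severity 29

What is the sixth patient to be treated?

insert 33 → {33}
insert 50 → {50, 33}
insert 27 → {50, 33, 27}
insert 30 → {50, 33, 30, 27}
insert 44 → {50, 44, 33, 30, 27}
insert 43 → {50, 44, 43, 33, 30, 27}
insert 49 → {50, 49, 44, 43, 33, 30, 27}
insert 32 → {50, 49, 44, 43, 33, 32, 30, 27}
insert 56 → {56, 50, 49, 44, 43, 33, 32, 30, 27}
insert 52 → {56, 52, 50, 49, 44, 43, 33, 32, 30, 27}
see next → 56; now {52, 50, 49, 44, 43, 33, 32, 30, 27}
see next → 52; now {50, 49, 44, 43, 33, 32, 30, 27}
see next → 50; now {49, 44, 43, 33, 32, 30, 27}
see next → 49; now {44, 43, 33, 32, 30, 27}
see next → 44; now {43, 33, 32, 30, 27}
see next → 43; now {33, 32, 30, 27}
insert 48 → {48, 33, 32, 30, 27}
see next → 48; now {33, 32, 30, 27}
see next → 33; now {32, 30, 27}
insert 42 → {42, 32, 30, 27}
insert 36 → {42, 36, 32, 30, 27}
insert 58 → {58, 42, 36, 32, 30, 27}
insert 35 → {58, 42, 36, 35, 32, 30, 27}
insert 29 → {58, 42, 36, 35, 32, 30, 29, 27}

43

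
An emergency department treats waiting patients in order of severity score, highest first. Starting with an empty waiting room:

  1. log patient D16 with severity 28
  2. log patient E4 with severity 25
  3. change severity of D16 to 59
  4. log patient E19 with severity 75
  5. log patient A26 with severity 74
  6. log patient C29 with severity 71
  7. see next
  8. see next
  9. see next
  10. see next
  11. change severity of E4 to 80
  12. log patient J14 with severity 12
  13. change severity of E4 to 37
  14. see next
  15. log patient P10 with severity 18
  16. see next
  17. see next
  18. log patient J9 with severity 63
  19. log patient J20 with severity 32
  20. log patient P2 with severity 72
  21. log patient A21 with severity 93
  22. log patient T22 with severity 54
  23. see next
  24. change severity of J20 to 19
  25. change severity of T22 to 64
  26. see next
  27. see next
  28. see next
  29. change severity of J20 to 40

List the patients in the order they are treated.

add D16 (severity 28) → {D16:28}
add E4 (severity 25) → {D16:28, E4:25}
update D16 to severity 59 → {D16:59, E4:25}
add E19 (severity 75) → {E19:75, D16:59, E4:25}
add A26 (severity 74) → {E19:75, A26:74, D16:59, E4:25}
add C29 (severity 71) → {E19:75, A26:74, C29:71, D16:59, E4:25}
see next → E19; now {A26:74, C29:71, D16:59, E4:25}
see next → A26; now {C29:71, D16:59, E4:25}
see next → C29; now {D16:59, E4:25}
see next → D16; now {E4:25}
update E4 to severity 80 → {E4:80}
add J14 (severity 12) → {E4:80, J14:12}
update E4 to severity 37 → {E4:37, J14:12}
see next → E4; now {J14:12}
add P10 (severity 18) → {P10:18, J14:12}
see next → P10; now {J14:12}
see next → J14; now {}
add J9 (severity 63) → {J9:63}
add J20 (severity 32) → {J9:63, J20:32}
add P2 (severity 72) → {P2:72, J9:63, J20:32}
add A21 (severity 93) → {A21:93, P2:72, J9:63, J20:32}
add T22 (severity 54) → {A21:93, P2:72, J9:63, T22:54, J20:32}
see next → A21; now {P2:72, J9:63, T22:54, J20:32}
update J20 to severity 19 → {P2:72, J9:63, T22:54, J20:19}
update T22 to severity 64 → {P2:72, T22:64, J9:63, J20:19}
see next → P2; now {T22:64, J9:63, J20:19}
see next → T22; now {J9:63, J20:19}
see next → J9; now {J20:19}
update J20 to severity 40 → {J20:40}

[E19, A26, C29, D16, E4, P10, J14, A21, P2, T22, J9]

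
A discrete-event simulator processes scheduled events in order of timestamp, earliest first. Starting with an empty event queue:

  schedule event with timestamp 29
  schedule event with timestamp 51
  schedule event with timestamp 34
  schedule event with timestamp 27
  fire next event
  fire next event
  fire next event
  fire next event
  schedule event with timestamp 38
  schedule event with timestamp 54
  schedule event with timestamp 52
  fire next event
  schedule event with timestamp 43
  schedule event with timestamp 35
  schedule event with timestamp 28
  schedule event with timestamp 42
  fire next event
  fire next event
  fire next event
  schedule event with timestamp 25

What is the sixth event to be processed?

insert 29 → {29}
insert 51 → {29, 51}
insert 34 → {29, 34, 51}
insert 27 → {27, 29, 34, 51}
fire next event → 27; now {29, 34, 51}
fire next event → 29; now {34, 51}
fire next event → 34; now {51}
fire next event → 51; now {}
insert 38 → {38}
insert 54 → {38, 54}
insert 52 → {38, 52, 54}
fire next event → 38; now {52, 54}
insert 43 → {43, 52, 54}
insert 35 → {35, 43, 52, 54}
insert 28 → {28, 35, 43, 52, 54}
insert 42 → {28, 35, 42, 43, 52, 54}
fire next event → 28; now {35, 42, 43, 52, 54}
fire next event → 35; now {42, 43, 52, 54}
fire next event → 42; now {43, 52, 54}
insert 25 → {25, 43, 52, 54}

28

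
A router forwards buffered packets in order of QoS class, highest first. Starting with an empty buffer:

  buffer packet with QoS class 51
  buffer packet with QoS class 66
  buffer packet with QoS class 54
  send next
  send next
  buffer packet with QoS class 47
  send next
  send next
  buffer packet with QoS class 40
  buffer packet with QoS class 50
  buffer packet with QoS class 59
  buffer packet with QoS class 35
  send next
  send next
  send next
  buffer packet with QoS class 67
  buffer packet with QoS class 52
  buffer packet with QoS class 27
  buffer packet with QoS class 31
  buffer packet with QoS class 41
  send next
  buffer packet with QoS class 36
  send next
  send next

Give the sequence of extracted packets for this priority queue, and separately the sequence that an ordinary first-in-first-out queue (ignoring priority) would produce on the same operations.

insert 51 → {51}
insert 66 → {66, 51}
insert 54 → {66, 54, 51}
send next → 66; now {54, 51}
send next → 54; now {51}
insert 47 → {51, 47}
send next → 51; now {47}
send next → 47; now {}
insert 40 → {40}
insert 50 → {50, 40}
insert 59 → {59, 50, 40}
insert 35 → {59, 50, 40, 35}
send next → 59; now {50, 40, 35}
send next → 50; now {40, 35}
send next → 40; now {35}
insert 67 → {67, 35}
insert 52 → {67, 52, 35}
insert 27 → {67, 52, 35, 27}
insert 31 → {67, 52, 35, 31, 27}
insert 41 → {67, 52, 41, 35, 31, 27}
send next → 67; now {52, 41, 35, 31, 27}
insert 36 → {52, 41, 36, 35, 31, 27}
send next → 52; now {41, 36, 35, 31, 27}
send next → 41; now {36, 35, 31, 27}

priority queue: 66, 54, 51, 47, 59, 50, 40, 67, 52, 41; FIFO queue: [51, 66, 54, 47, 40, 50, 59, 35, 67, 52]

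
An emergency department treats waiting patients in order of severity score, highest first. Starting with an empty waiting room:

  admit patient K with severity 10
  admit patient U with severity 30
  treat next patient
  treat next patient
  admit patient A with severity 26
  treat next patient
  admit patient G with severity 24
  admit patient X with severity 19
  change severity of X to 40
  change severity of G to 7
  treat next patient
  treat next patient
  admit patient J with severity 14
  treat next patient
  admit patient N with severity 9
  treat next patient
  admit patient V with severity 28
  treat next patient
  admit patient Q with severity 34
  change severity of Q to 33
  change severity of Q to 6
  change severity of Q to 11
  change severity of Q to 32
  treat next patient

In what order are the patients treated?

[U, K, A, X, G, J, N, V, Q]

add K (severity 10) → {K:10}
add U (severity 30) → {U:30, K:10}
treat next patient → U; now {K:10}
treat next patient → K; now {}
add A (severity 26) → {A:26}
treat next patient → A; now {}
add G (severity 24) → {G:24}
add X (severity 19) → {G:24, X:19}
update X to severity 40 → {X:40, G:24}
update G to severity 7 → {X:40, G:7}
treat next patient → X; now {G:7}
treat next patient → G; now {}
add J (severity 14) → {J:14}
treat next patient → J; now {}
add N (severity 9) → {N:9}
treat next patient → N; now {}
add V (severity 28) → {V:28}
treat next patient → V; now {}
add Q (severity 34) → {Q:34}
update Q to severity 33 → {Q:33}
update Q to severity 6 → {Q:6}
update Q to severity 11 → {Q:11}
update Q to severity 32 → {Q:32}
treat next patient → Q; now {}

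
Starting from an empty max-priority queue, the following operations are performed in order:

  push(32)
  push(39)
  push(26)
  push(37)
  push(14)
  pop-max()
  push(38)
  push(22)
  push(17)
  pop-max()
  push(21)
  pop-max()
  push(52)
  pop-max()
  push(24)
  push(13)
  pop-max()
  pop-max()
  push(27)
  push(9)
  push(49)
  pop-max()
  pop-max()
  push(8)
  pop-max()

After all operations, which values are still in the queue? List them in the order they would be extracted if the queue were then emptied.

insert 32 → {32}
insert 39 → {39, 32}
insert 26 → {39, 32, 26}
insert 37 → {39, 37, 32, 26}
insert 14 → {39, 37, 32, 26, 14}
pop-max → 39; now {37, 32, 26, 14}
insert 38 → {38, 37, 32, 26, 14}
insert 22 → {38, 37, 32, 26, 22, 14}
insert 17 → {38, 37, 32, 26, 22, 17, 14}
pop-max → 38; now {37, 32, 26, 22, 17, 14}
insert 21 → {37, 32, 26, 22, 21, 17, 14}
pop-max → 37; now {32, 26, 22, 21, 17, 14}
insert 52 → {52, 32, 26, 22, 21, 17, 14}
pop-max → 52; now {32, 26, 22, 21, 17, 14}
insert 24 → {32, 26, 24, 22, 21, 17, 14}
insert 13 → {32, 26, 24, 22, 21, 17, 14, 13}
pop-max → 32; now {26, 24, 22, 21, 17, 14, 13}
pop-max → 26; now {24, 22, 21, 17, 14, 13}
insert 27 → {27, 24, 22, 21, 17, 14, 13}
insert 9 → {27, 24, 22, 21, 17, 14, 13, 9}
insert 49 → {49, 27, 24, 22, 21, 17, 14, 13, 9}
pop-max → 49; now {27, 24, 22, 21, 17, 14, 13, 9}
pop-max → 27; now {24, 22, 21, 17, 14, 13, 9}
insert 8 → {24, 22, 21, 17, 14, 13, 9, 8}
pop-max → 24; now {22, 21, 17, 14, 13, 9, 8}

22 → 21 → 17 → 14 → 13 → 9 → 8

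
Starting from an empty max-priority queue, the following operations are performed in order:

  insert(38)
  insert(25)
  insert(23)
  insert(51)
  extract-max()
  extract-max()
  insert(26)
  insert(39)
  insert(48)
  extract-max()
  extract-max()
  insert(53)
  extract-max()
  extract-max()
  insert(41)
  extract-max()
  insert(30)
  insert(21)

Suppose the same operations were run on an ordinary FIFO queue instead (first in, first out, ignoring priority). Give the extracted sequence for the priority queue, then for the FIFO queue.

priority queue: 51, 38, 48, 39, 53, 26, 41; FIFO queue: [38, 25, 23, 51, 26, 39, 48]

insert 38 → {38}
insert 25 → {38, 25}
insert 23 → {38, 25, 23}
insert 51 → {51, 38, 25, 23}
extract-max → 51; now {38, 25, 23}
extract-max → 38; now {25, 23}
insert 26 → {26, 25, 23}
insert 39 → {39, 26, 25, 23}
insert 48 → {48, 39, 26, 25, 23}
extract-max → 48; now {39, 26, 25, 23}
extract-max → 39; now {26, 25, 23}
insert 53 → {53, 26, 25, 23}
extract-max → 53; now {26, 25, 23}
extract-max → 26; now {25, 23}
insert 41 → {41, 25, 23}
extract-max → 41; now {25, 23}
insert 30 → {30, 25, 23}
insert 21 → {30, 25, 23, 21}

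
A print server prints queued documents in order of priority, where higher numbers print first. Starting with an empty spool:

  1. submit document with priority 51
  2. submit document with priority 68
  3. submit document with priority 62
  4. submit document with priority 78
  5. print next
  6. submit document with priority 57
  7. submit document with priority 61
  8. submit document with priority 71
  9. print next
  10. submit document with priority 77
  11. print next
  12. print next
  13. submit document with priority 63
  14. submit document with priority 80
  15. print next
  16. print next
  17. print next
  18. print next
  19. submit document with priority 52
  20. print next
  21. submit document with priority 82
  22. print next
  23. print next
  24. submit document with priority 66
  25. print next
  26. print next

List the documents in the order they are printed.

78 → 71 → 77 → 68 → 80 → 63 → 62 → 61 → 57 → 82 → 52 → 66 → 51

insert 51 → {51}
insert 68 → {68, 51}
insert 62 → {68, 62, 51}
insert 78 → {78, 68, 62, 51}
print next → 78; now {68, 62, 51}
insert 57 → {68, 62, 57, 51}
insert 61 → {68, 62, 61, 57, 51}
insert 71 → {71, 68, 62, 61, 57, 51}
print next → 71; now {68, 62, 61, 57, 51}
insert 77 → {77, 68, 62, 61, 57, 51}
print next → 77; now {68, 62, 61, 57, 51}
print next → 68; now {62, 61, 57, 51}
insert 63 → {63, 62, 61, 57, 51}
insert 80 → {80, 63, 62, 61, 57, 51}
print next → 80; now {63, 62, 61, 57, 51}
print next → 63; now {62, 61, 57, 51}
print next → 62; now {61, 57, 51}
print next → 61; now {57, 51}
insert 52 → {57, 52, 51}
print next → 57; now {52, 51}
insert 82 → {82, 52, 51}
print next → 82; now {52, 51}
print next → 52; now {51}
insert 66 → {66, 51}
print next → 66; now {51}
print next → 51; now {}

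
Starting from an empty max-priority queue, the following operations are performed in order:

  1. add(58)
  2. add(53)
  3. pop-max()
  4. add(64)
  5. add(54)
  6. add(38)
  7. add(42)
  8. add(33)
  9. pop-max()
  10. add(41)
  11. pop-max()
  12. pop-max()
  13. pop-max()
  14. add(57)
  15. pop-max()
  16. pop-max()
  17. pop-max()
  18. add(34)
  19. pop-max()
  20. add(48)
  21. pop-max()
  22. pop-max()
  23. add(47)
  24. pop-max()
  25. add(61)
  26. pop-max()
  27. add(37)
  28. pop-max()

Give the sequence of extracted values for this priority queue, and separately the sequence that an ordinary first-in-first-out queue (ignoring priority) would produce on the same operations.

priority queue: 58 → 64 → 54 → 53 → 42 → 57 → 41 → 38 → 34 → 48 → 33 → 47 → 61 → 37; FIFO queue: [58, 53, 64, 54, 38, 42, 33, 41, 57, 34, 48, 47, 61, 37]

insert 58 → {58}
insert 53 → {58, 53}
pop-max → 58; now {53}
insert 64 → {64, 53}
insert 54 → {64, 54, 53}
insert 38 → {64, 54, 53, 38}
insert 42 → {64, 54, 53, 42, 38}
insert 33 → {64, 54, 53, 42, 38, 33}
pop-max → 64; now {54, 53, 42, 38, 33}
insert 41 → {54, 53, 42, 41, 38, 33}
pop-max → 54; now {53, 42, 41, 38, 33}
pop-max → 53; now {42, 41, 38, 33}
pop-max → 42; now {41, 38, 33}
insert 57 → {57, 41, 38, 33}
pop-max → 57; now {41, 38, 33}
pop-max → 41; now {38, 33}
pop-max → 38; now {33}
insert 34 → {34, 33}
pop-max → 34; now {33}
insert 48 → {48, 33}
pop-max → 48; now {33}
pop-max → 33; now {}
insert 47 → {47}
pop-max → 47; now {}
insert 61 → {61}
pop-max → 61; now {}
insert 37 → {37}
pop-max → 37; now {}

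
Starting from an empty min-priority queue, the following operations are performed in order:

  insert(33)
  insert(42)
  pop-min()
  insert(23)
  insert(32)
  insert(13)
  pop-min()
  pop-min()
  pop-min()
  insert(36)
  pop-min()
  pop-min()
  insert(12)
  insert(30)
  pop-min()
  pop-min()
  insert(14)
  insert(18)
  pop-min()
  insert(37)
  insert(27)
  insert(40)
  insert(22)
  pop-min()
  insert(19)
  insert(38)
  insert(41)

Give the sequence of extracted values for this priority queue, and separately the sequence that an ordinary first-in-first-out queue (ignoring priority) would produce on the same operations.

insert 33 → {33}
insert 42 → {33, 42}
pop-min → 33; now {42}
insert 23 → {23, 42}
insert 32 → {23, 32, 42}
insert 13 → {13, 23, 32, 42}
pop-min → 13; now {23, 32, 42}
pop-min → 23; now {32, 42}
pop-min → 32; now {42}
insert 36 → {36, 42}
pop-min → 36; now {42}
pop-min → 42; now {}
insert 12 → {12}
insert 30 → {12, 30}
pop-min → 12; now {30}
pop-min → 30; now {}
insert 14 → {14}
insert 18 → {14, 18}
pop-min → 14; now {18}
insert 37 → {18, 37}
insert 27 → {18, 27, 37}
insert 40 → {18, 27, 37, 40}
insert 22 → {18, 22, 27, 37, 40}
pop-min → 18; now {22, 27, 37, 40}
insert 19 → {19, 22, 27, 37, 40}
insert 38 → {19, 22, 27, 37, 38, 40}
insert 41 → {19, 22, 27, 37, 38, 40, 41}

priority queue: 33, 13, 23, 32, 36, 42, 12, 30, 14, 18; FIFO queue: 33 → 42 → 23 → 32 → 13 → 36 → 12 → 30 → 14 → 18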